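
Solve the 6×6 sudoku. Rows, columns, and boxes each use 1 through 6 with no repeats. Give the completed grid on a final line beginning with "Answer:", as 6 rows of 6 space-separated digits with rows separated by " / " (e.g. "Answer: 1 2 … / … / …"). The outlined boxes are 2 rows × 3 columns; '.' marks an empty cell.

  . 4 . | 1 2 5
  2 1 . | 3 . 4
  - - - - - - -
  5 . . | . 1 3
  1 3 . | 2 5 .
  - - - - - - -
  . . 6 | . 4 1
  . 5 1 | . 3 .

Step 1. [r6c4∈{6}] only 6 remains possible at r6c4 ⇒ r6c4=6.
Step 2. [r3c3∈{2,4}] col 3 places 2 nowhere but r3c3 ⇒ r3c3=2.
Step 3. [r1c1∈{3,6}] across row 1, 6 lands solely at r1c1, so r1c1=6.
Step 4. [r5c2∈{2}] r5c2 is down to just 2. So r5c2=2.
Step 5. [r6c1∈{4}] only 4 remains possible at r6c1. So r6c1=4.
Step 6. [r5c4∈{5}] r5c4 is down to just 5 ⇒ r5c4=5.
Step 7. [r4c6∈{6}] nothing but 6 survives at r4c6, so r4c6=6.
Step 8. [r1c3∈{3}] r1c3's peers cover all but 3, so r1c3=3.
Step 9. [r4c3∈{4}] r4c3's peers cover all but 4, so r4c3=4.
Step 10. [r5c1∈{3}] nothing but 3 survives at r5c1. So r5c1=3.
Step 11. [r2c3∈{5}] nothing but 5 survives at r2c3, so r2c3=5.
Step 12. [r3c2∈{6}] r3c2's peers cover all but 6. So r3c2=6.
Step 13. [r3c4∈{4}] only 4 remains possible at r3c4, so r3c4=4.
Step 14. [r6c6∈{2}] r6c6's peers cover all but 2, so r6c6=2.
Step 15. [r2c5∈{6}] only 6 remains possible at r2c5 ⇒ r2c5=6.

Answer: 6 4 3 1 2 5 / 2 1 5 3 6 4 / 5 6 2 4 1 3 / 1 3 4 2 5 6 / 3 2 6 5 4 1 / 4 5 1 6 3 2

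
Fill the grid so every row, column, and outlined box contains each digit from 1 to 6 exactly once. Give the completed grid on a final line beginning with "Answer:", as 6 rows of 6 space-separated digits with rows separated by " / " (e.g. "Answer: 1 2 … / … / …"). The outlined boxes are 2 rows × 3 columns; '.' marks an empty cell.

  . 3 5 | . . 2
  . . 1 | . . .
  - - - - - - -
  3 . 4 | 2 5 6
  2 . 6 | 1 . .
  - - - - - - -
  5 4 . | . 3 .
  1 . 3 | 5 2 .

Step 1. [r4c5∈{4}] nothing but 4 survives at r4c5 ⇒ r4c5=4.
Step 2. [r2c5∈{6}] only 6 remains possible at r2c5, so r2c5=6.
Step 3. [r2c1∈{4}] nothing but 4 survives at r2c1 ⇒ r2c1=4.
Step 4. [r4c6∈{3}] only 3 remains possible at r4c6. So r4c6=3.
Step 5. [r1c4∈{4}] r1c4 is down to just 4, so r1c4=4.
Step 6. [r4c2∈{5}] nothing but 5 survives at r4c2, so r4c2=5.
Step 7. [r5c6∈{1}] r5c6's peers cover all but 1 ⇒ r5c6=1.
Step 8. [r2c4∈{3}] r2c4's peers cover all but 3. So r2c4=3.
Step 9. [r3c2∈{1}] r3c2's peers cover all but 1. So r3c2=1.
Step 10. [r5c4∈{6}] r5c4 has the single candidate 6 ⇒ r5c4=6.
Step 11. [r5c3∈{2}] only 2 remains possible at r5c3 ⇒ r5c3=2.
Step 12. [r2c6∈{5}] r2c6's peers cover all but 5 ⇒ r2c6=5.
Step 13. [r1c1∈{6}] nothing but 6 survives at r1c1, so r1c1=6.
Step 14. [r6c6∈{4}] only 4 remains possible at r6c6. So r6c6=4.
Step 15. [r6c2∈{6}] r6c2 has the single candidate 6 ⇒ r6c2=6.
Step 16. [r1c5∈{1}] r1c5's peers cover all but 1. So r1c5=1.
Step 17. [r2c2∈{2}] r2c2 has the single candidate 2 ⇒ r2c2=2.

Answer: 6 3 5 4 1 2 / 4 2 1 3 6 5 / 3 1 4 2 5 6 / 2 5 6 1 4 3 / 5 4 2 6 3 1 / 1 6 3 5 2 4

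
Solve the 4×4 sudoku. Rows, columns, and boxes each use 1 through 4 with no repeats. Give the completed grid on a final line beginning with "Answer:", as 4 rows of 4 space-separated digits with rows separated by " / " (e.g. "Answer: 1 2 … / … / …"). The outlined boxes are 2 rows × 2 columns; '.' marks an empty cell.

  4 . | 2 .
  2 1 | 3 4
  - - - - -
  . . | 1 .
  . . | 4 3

Step 1. [r3c2∈{2,3,4}] across row 3, 4 lands solely at r3c2, so r3c2=4.
Step 2. [r1c4∈{1}] r1c4 is down to just 1, so r1c4=1.
Step 3. [r4c2∈{2}] nothing but 2 survives at r4c2, so r4c2=2.
Step 4. [r4c1∈{1}] r4c1's peers cover all but 1. So r4c1=1.
Step 5. [r3c4∈{2}] nothing but 2 survives at r3c4. So r3c4=2.
Step 6. [r1c2∈{3}] r1c2 is down to just 3, so r1c2=3.
Step 7. [r3c1∈{3}] r3c1 is down to just 3, so r3c1=3.

Answer: 4 3 2 1 / 2 1 3 4 / 3 4 1 2 / 1 2 4 3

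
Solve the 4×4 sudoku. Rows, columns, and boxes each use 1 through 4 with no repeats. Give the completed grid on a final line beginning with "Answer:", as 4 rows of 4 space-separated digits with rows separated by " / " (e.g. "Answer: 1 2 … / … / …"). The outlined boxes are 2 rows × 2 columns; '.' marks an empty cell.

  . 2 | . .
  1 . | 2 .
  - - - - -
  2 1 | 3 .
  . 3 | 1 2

Step 1. [r1c3∈{4}] only 4 remains possible at r1c3, so r1c3=4.
Step 2. [r1c4∈{1,3}] in row 1, 1 fits only at r1c4 ⇒ r1c4=1.
Step 3. [r1c1∈{3}] r1c1's peers cover all but 3, so r1c1=3.
Step 4. [r3c4∈{4}] only 4 remains possible at r3c4. So r3c4=4.
Step 5. [r2c4∈{3}] only 3 remains possible at r2c4 ⇒ r2c4=3.
Step 6. [r4c1∈{4}] nothing but 4 survives at r4c1 ⇒ r4c1=4.
Step 7. [r2c2∈{4}] r2c2 has the single candidate 4. So r2c2=4.

Answer: 3 2 4 1 / 1 4 2 3 / 2 1 3 4 / 4 3 1 2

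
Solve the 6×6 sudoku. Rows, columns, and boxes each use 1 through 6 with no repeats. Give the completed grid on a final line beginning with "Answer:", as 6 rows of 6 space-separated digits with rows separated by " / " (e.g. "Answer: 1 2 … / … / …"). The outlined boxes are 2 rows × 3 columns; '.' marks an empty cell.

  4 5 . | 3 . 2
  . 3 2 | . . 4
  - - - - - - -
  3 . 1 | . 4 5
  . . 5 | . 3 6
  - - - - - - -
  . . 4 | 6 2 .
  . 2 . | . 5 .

Step 1. [r2c1∈{1,6}] 1 has one home in box 1: r2c1 ⇒ r2c1=1.
Step 2. [r6c3∈{3,6}] in col 3, 3 fits only at r6c3 ⇒ r6c3=3.
Step 3. [r4c4∈{1,2}] across row 4, 1 lands solely at r4c4, so r4c4=1.
Step 4. [r1c3∈{6}] r1c3 has the single candidate 6, so r1c3=6.
Step 5. [r6c6∈{1}] nothing but 1 survives at r6c6, so r6c6=1.
Step 6. [r5c6∈{3}] r5c6's peers cover all but 3, so r5c6=3.
Step 7. [r6c4∈{4}] r6c4's peers cover all but 4 ⇒ r6c4=4.
Step 8. [r1c5∈{1}] nothing but 1 survives at r1c5, so r1c5=1.
Step 9. [r2c4∈{5}] r2c4 is down to just 5 ⇒ r2c4=5.
Step 10. [r5c2∈{1}] only 1 remains possible at r5c2. So r5c2=1.
Step 11. [r3c2∈{6}] r3c2's peers cover all but 6, so r3c2=6.
Step 12. [r4c2∈{4}] r4c2 is down to just 4, so r4c2=4.
Step 13. [r3c4∈{2}] r3c4 has the single candidate 2, so r3c4=2.
Step 14. [r5c1∈{5}] only 5 remains possible at r5c1. So r5c1=5.
Step 15. [r4c1∈{2}] nothing but 2 survives at r4c1 ⇒ r4c1=2.
Step 16. [r6c1∈{6}] r6c1 has the single candidate 6. So r6c1=6.
Step 17. [r2c5∈{6}] r2c5 has the single candidate 6 ⇒ r2c5=6.

Answer: 4 5 6 3 1 2 / 1 3 2 5 6 4 / 3 6 1 2 4 5 / 2 4 5 1 3 6 / 5 1 4 6 2 3 / 6 2 3 4 5 1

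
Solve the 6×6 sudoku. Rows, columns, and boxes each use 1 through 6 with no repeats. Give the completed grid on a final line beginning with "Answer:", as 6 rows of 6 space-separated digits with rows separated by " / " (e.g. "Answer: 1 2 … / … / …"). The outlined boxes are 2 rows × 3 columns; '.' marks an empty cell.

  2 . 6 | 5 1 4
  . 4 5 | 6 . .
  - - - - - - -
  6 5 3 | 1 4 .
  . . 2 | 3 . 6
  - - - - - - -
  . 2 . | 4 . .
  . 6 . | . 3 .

Step 1. [r5c3∈{1}] r5c3 has the single candidate 1. So r5c3=1.
Step 2. [r5c6∈{5}] r5c6 is down to just 5, so r5c6=5.
Step 3. [r4c1∈{1,4}] row 4 places 4 nowhere but r4c1. So r4c1=4.
Step 4. [r2c6∈{2,3}] 3 has one home in col 6: r2c6. So r2c6=3.
Step 5. [r3c6∈{2}] r3c6 has the single candidate 2, so r3c6=2.
Step 6. [r6c1∈{5}] r6c1's peers cover all but 5 ⇒ r6c1=5.
Step 7. [r2c5∈{2}] r2c5's peers cover all but 2 ⇒ r2c5=2.
Step 8. [r4c5∈{5}] r4c5 is down to just 5, so r4c5=5.
Step 9. [r5c1∈{3}] nothing but 3 survives at r5c1. So r5c1=3.
Step 10. [r4c2∈{1}] r4c2's peers cover all but 1. So r4c2=1.
Step 11. [r5c5∈{6}] r5c5's peers cover all but 6, so r5c5=6.
Step 12. [r2c1∈{1}] r2c1 is down to just 1, so r2c1=1.
Step 13. [r6c3∈{4}] nothing but 4 survives at r6c3. So r6c3=4.
Step 14. [r1c2∈{3}] r1c2 is down to just 3 ⇒ r1c2=3.
Step 15. [r6c6∈{1}] nothing but 1 survives at r6c6. So r6c6=1.
Step 16. [r6c4∈{2}] r6c4's peers cover all but 2 ⇒ r6c4=2.

Answer: 2 3 6 5 1 4 / 1 4 5 6 2 3 / 6 5 3 1 4 2 / 4 1 2 3 5 6 / 3 2 1 4 6 5 / 5 6 4 2 3 1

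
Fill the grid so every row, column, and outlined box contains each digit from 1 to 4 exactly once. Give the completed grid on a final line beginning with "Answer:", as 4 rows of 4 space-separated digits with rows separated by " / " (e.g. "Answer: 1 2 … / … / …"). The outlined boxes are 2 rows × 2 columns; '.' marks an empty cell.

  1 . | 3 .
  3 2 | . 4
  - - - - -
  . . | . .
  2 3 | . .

Step 1. [r3c3∈{1,2,4}] in col 3, 2 fits only at r3c3, so r3c3=2.
Step 2. [r4c4∈{1}] only 1 remains possible at r4c4 ⇒ r4c4=1.
Step 3. [r3c2∈{1,4}] r3c2 is the only open cell in row 3 admitting 1, so r3c2=1.
Step 4. [r3c4∈{3}] r3c4's peers cover all but 3. So r3c4=3.
Step 5. [r1c2∈{4}] nothing but 4 survives at r1c2, so r1c2=4.
Step 6. [r1c4∈{2}] only 2 remains possible at r1c4, so r1c4=2.
Step 7. [r2c3∈{1}] nothing but 1 survives at r2c3. So r2c3=1.
Step 8. [r4c3∈{4}] r4c3 is down to just 4 ⇒ r4c3=4.
Step 9. [r3c1∈{4}] nothing but 4 survives at r3c1, so r3c1=4.

Answer: 1 4 3 2 / 3 2 1 4 / 4 1 2 3 / 2 3 4 1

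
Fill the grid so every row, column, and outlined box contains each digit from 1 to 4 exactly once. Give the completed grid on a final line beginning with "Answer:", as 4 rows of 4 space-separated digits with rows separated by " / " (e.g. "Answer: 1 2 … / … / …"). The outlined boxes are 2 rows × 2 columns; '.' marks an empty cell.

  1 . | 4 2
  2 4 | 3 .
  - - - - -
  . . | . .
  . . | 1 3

Step 1. [r3c2∈{1,2,3}] in row 3, 1 fits only at r3c2. So r3c2=1.
Step 2. [r3c4∈{4}] r3c4 is down to just 4. So r3c4=4.
Step 3. [r4c2∈{2}] only 2 remains possible at r4c2. So r4c2=2.
Step 4. [r4c1∈{4}] r4c1 has the single candidate 4, so r4c1=4.
Step 5. [r3c1∈{3}] nothing but 3 survives at r3c1 ⇒ r3c1=3.
Step 6. [r1c2∈{3}] r1c2 is down to just 3 ⇒ r1c2=3.
Step 7. [r3c3∈{2}] only 2 remains possible at r3c3. So r3c3=2.
Step 8. [r2c4∈{1}] r2c4 has the single candidate 1. So r2c4=1.

Answer: 1 3 4 2 / 2 4 3 1 / 3 1 2 4 / 4 2 1 3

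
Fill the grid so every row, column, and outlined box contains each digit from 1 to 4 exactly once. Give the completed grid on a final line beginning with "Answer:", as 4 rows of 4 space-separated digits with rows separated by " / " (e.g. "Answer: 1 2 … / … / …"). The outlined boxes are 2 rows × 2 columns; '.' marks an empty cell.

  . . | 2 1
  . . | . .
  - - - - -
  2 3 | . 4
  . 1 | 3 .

Step 1. [r1c2∈{4}] r1c2's peers cover all but 4 ⇒ r1c2=4.
Step 2. [r1c1∈{3}] nothing but 3 survives at r1c1. So r1c1=3.
Step 3. [r2c3∈{4}] r2c3 has the single candidate 4. So r2c3=4.
Step 4. [r2c4∈{3}] r2c4 is down to just 3 ⇒ r2c4=3.
Step 5. [r2c2∈{2}] nothing but 2 survives at r2c2 ⇒ r2c2=2.
Step 6. [r4c4∈{2}] r4c4 is down to just 2. So r4c4=2.
Step 7. [r2c1∈{1}] r2c1 has the single candidate 1, so r2c1=1.
Step 8. [r3c3∈{1}] only 1 remains possible at r3c3, so r3c3=1.
Step 9. [r4c1∈{4}] r4c1 has the single candidate 4, so r4c1=4.

Answer: 3 4 2 1 / 1 2 4 3 / 2 3 1 4 / 4 1 3 2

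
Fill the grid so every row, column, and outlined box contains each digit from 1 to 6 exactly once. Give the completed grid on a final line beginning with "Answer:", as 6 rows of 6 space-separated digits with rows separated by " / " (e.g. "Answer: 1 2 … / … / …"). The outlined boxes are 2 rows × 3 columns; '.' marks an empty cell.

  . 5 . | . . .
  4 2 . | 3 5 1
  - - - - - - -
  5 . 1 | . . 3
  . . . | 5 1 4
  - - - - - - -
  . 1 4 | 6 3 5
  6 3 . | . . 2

Step 1. [r3c5∈{2,6}] 6 has one home in box 4: r3c5 ⇒ r3c5=6.
Step 2. [r4c3∈{2,3,6}] 2 has one home in col 3: r4c3. So r4c3=2.
Step 3. [r1c5∈{2,4}] r1c5 is the only open cell in col 5 admitting 2. So r1c5=2.
Step 4. [r1c3∈{3,6}] r1c3 is the only open cell in col 3 admitting 3. So r1c3=3.
Step 5. [r1c4∈{4}] only 4 remains possible at r1c4 ⇒ r1c4=4.
Step 6. [r1c6∈{6}] r1c6 is down to just 6. So r1c6=6.
Step 7. [r2c3∈{6}] r2c3 is down to just 6. So r2c3=6.
Step 8. [r4c1∈{3}] r4c1 has the single candidate 3 ⇒ r4c1=3.
Step 9. [r6c4∈{1}] r6c4 has the single candidate 1. So r6c4=1.
Step 10. [r6c5∈{4}] nothing but 4 survives at r6c5, so r6c5=4.
Step 11. [r6c3∈{5}] r6c3 is down to just 5, so r6c3=5.
Step 12. [r3c4∈{2}] r3c4 is down to just 2. So r3c4=2.
Step 13. [r3c2∈{4}] r3c2 is down to just 4. So r3c2=4.
Step 14. [r5c1∈{2}] r5c1 is down to just 2 ⇒ r5c1=2.
Step 15. [r4c2∈{6}] r4c2 is down to just 6, so r4c2=6.
Step 16. [r1c1∈{1}] only 1 remains possible at r1c1. So r1c1=1.

Answer: 1 5 3 4 2 6 / 4 2 6 3 5 1 / 5 4 1 2 6 3 / 3 6 2 5 1 4 / 2 1 4 6 3 5 / 6 3 5 1 4 2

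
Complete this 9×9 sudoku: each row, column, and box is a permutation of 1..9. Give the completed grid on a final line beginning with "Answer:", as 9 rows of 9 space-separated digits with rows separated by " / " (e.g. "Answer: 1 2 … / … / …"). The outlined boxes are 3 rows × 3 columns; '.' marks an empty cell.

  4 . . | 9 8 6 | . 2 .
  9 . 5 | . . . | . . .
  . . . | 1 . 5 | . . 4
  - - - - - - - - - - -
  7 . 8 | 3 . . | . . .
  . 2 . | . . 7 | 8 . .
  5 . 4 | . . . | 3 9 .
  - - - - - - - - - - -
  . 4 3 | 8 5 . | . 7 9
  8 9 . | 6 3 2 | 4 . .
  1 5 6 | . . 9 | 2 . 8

Step 1. [r6c9∈{1,2,6,7}] r6c9 is the only open cell in row 6 admitting 7, so r6c9=7.
Step 2. [r4c5∈{1,2,4,6,9}] across row 4, 9 lands solely at r4c5 ⇒ r4c5=9.
Step 3. [r7c7∈{1,6}] across row 7, 6 lands solely at r7c7, so r7c7=6.
Step 4. [r2c6∈{3,4}] r2c6 is the only open cell in col 6 admitting 3 ⇒ r2c6=3.
Step 5. [r4c6∈{1,4}] col 6 places 4 nowhere but r4c6. So r4c6=4.
Step 6. [r1c9∈{1,3,5}] col 9 places 3 nowhere but r1c9 ⇒ r1c9=3.
Step 7. [r3c2∈{3,6,7,8}] r3c2 is the only open cell in col 2 admitting 3. So r3c2=3.
Step 8. [r2c2∈{1,6,7,8}] in col 2, 8 fits only at r2c2, so r2c2=8.
Step 9. [r1c2∈{1,7}] r1c2 is the only open cell in col 2 admitting 7, so r1c2=7.
Step 10. [r5c8∈{1,4,5,6}] in row 5, 4 fits only at r5c8 ⇒ r5c8=4.
Step 11. [r4c9∈{1,2,5,6}] in row 4, 2 fits only at r4c9 ⇒ r4c9=2.
Step 12. [r3c1∈{2,6}] across box 1, 6 lands solely at r3c1, so r3c1=6.
Step 13. [r1c7∈{1,5}] in row 1, 5 fits only at r1c7, so r1c7=5.
Step 14. [r4c7∈{1}] r4c7 is down to just 1. So r4c7=1.
Step 15. [r6c2∈{1,6}] in col 2, 1 fits only at r6c2, so r6c2=1.
Step 16. [r2c7∈{7}] r2c7 has the single candidate 7, so r2c7=7.
Step 17. [r4c8∈{5,6}] row 4 places 5 nowhere but r4c8. So r4c8=5.
Step 18. [r2c8∈{1,6}] across col 8, 6 lands solely at r2c8 ⇒ r2c8=6.
Step 19. [r6c5∈{2,6}] row 6 places 6 nowhere but r6c5 ⇒ r6c5=6.
Step 20. [r9c4∈{4,7}] col 4 places 7 nowhere but r9c4. So r9c4=7.
Step 21. [r2c4∈{2,4}] 4 has one home in col 4: r2c4, so r2c4=4.
Step 22. [r3c3∈{2}] nothing but 2 survives at r3c3, so r3c3=2.
Step 23. [r2c9∈{1}] nothing but 1 survives at r2c9. So r2c9=1.
Step 24. [r5c3∈{9}] r5c3 is down to just 9, so r5c3=9.
Step 25. [r5c5∈{1}] nothing but 1 survives at r5c5, so r5c5=1.
Step 26. [r3c8∈{8}] r3c8 is down to just 8. So r3c8=8.
Step 27. [r9c8∈{3}] r9c8 is down to just 3. So r9c8=3.
Step 28. [r8c3∈{7}] r8c3 is down to just 7, so r8c3=7.
Step 29. [r2c5∈{2}] r2c5 has the single candidate 2, so r2c5=2.
Step 30. [r1c3∈{1}] r1c3 is down to just 1. So r1c3=1.
Step 31. [r7c6∈{1}] r7c6 is down to just 1 ⇒ r7c6=1.
Step 32. [r9c5∈{4}] r9c5 has the single candidate 4, so r9c5=4.
Step 33. [r6c6∈{8}] r6c6 has the single candidate 8 ⇒ r6c6=8.
Step 34. [r8c9∈{5}] r8c9's peers cover all but 5, so r8c9=5.
Step 35. [r7c1∈{2}] r7c1 has the single candidate 2 ⇒ r7c1=2.
Step 36. [r5c4∈{5}] r5c4 is down to just 5 ⇒ r5c4=5.
Step 37. [r5c9∈{6}] r5c9 has the single candidate 6, so r5c9=6.
Step 38. [r5c1∈{3}] r5c1 is down to just 3 ⇒ r5c1=3.
Step 39. [r4c2∈{6}] nothing but 6 survives at r4c2. So r4c2=6.
Step 40. [r3c5∈{7}] r3c5's peers cover all but 7. So r3c5=7.
Step 41. [r8c8∈{1}] r8c8's peers cover all but 1 ⇒ r8c8=1.
Step 42. [r6c4∈{2}] r6c4 is down to just 2 ⇒ r6c4=2.
Step 43. [r3c7∈{9}] nothing but 9 survives at r3c7, so r3c7=9.

Answer: 4 7 1 9 8 6 5 2 3 / 9 8 5 4 2 3 7 6 1 / 6 3 2 1 7 5 9 8 4 / 7 6 8 3 9 4 1 5 2 / 3 2 9 5 1 7 8 4 6 / 5 1 4 2 6 8 3 9 7 / 2 4 3 8 5 1 6 7 9 / 8 9 7 6 3 2 4 1 5 / 1 5 6 7 4 9 2 3 8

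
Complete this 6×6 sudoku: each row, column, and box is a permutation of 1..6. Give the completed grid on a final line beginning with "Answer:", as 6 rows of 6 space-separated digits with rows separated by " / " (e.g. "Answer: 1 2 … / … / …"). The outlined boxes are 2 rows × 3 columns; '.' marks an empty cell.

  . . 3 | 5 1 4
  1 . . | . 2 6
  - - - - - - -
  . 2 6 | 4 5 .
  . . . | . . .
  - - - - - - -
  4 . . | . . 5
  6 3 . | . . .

Step 1. [r3c6∈{1,3}] across row 3, 1 lands solely at r3c6, so r3c6=1.
Step 2. [r6c3∈{1,2,5}] 5 has one home in row 6: r6c3 ⇒ r6c3=5.
Step 3. [r4c6∈{2,3}] col 6 places 3 nowhere but r4c6. So r4c6=3.
Step 4. [r4c4∈{2,6}] r4c4 is the only open cell in row 4 admitting 2. So r4c4=2.
Step 5. [r5c2∈{1}] r5c2 has the single candidate 1, so r5c2=1.
Step 6. [r5c4∈{3,6}] 6 has one home in col 4: r5c4 ⇒ r5c4=6.
Step 7. [r2c2∈{4,5}] row 2 places 5 nowhere but r2c2 ⇒ r2c2=5.
Step 8. [r4c2∈{4}] r4c2 is down to just 4 ⇒ r4c2=4.
Step 9. [r1c2∈{6}] r1c2 has the single candidate 6. So r1c2=6.
Step 10. [r2c4∈{3}] r2c4's peers cover all but 3 ⇒ r2c4=3.
Step 11. [r3c1∈{3}] r3c1's peers cover all but 3. So r3c1=3.
Step 12. [r2c3∈{4}] nothing but 4 survives at r2c3, so r2c3=4.
Step 13. [r4c5∈{6}] nothing but 6 survives at r4c5, so r4c5=6.
Step 14. [r6c6∈{2}] only 2 remains possible at r6c6. So r6c6=2.
Step 15. [r4c3∈{1}] only 1 remains possible at r4c3 ⇒ r4c3=1.
Step 16. [r6c5∈{4}] only 4 remains possible at r6c5. So r6c5=4.
Step 17. [r5c3∈{2}] r5c3 is down to just 2 ⇒ r5c3=2.
Step 18. [r6c4∈{1}] only 1 remains possible at r6c4 ⇒ r6c4=1.
Step 19. [r1c1∈{2}] r1c1's peers cover all but 2. So r1c1=2.
Step 20. [r5c5∈{3}] r5c5 has the single candidate 3. So r5c5=3.
Step 21. [r4c1∈{5}] r4c1's peers cover all but 5 ⇒ r4c1=5.

Answer: 2 6 3 5 1 4 / 1 5 4 3 2 6 / 3 2 6 4 5 1 / 5 4 1 2 6 3 / 4 1 2 6 3 5 / 6 3 5 1 4 2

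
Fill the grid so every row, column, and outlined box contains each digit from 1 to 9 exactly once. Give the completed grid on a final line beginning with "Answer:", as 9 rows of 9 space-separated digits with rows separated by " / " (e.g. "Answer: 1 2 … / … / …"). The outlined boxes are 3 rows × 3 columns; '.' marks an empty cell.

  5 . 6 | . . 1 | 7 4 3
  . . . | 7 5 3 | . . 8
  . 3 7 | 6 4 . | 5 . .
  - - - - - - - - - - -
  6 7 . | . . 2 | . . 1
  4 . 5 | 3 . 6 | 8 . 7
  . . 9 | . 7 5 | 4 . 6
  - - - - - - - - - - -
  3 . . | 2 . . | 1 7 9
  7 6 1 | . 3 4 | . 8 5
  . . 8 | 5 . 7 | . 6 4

Step 1. [r2c3∈{2,4}] col 3 places 2 nowhere but r2c3. So r2c3=2.
Step 2. [r3c6∈{8,9}] col 6 places 9 nowhere but r3c6. So r3c6=9.
Step 3. [r1c2∈{8,9}] r1c2 is the only open cell in row 1 admitting 9, so r1c2=9.
Step 4. [r9c2∈{2}] only 2 remains possible at r9c2, so r9c2=2.
Step 5. [r5c2∈{1}] r5c2's peers cover all but 1 ⇒ r5c2=1.
Step 6. [r5c5∈{9}] r5c5 is down to just 9. So r5c5=9.
Step 7. [r4c5∈{8}] r4c5 is down to just 8. So r4c5=8.
Step 8. [r6c8∈{2,3}] across row 6, 3 lands solely at r6c8 ⇒ r6c8=3.
Step 9. [r3c1∈{1,8}] across row 3, 8 lands solely at r3c1, so r3c1=8.
Step 10. [r3c8∈{1,2}] 1 has one home in row 3: r3c8 ⇒ r3c8=1.
Step 11. [r2c8∈{9}] r2c8's peers cover all but 9. So r2c8=9.
Step 12. [r2c2∈{4}] r2c2 is down to just 4. So r2c2=4.
Step 13. [r4c8∈{5}] nothing but 5 survives at r4c8, so r4c8=5.
Step 14. [r7c3∈{4}] r7c3's peers cover all but 4. So r7c3=4.
Step 15. [r6c1∈{2}] only 2 remains possible at r6c1, so r6c1=2.
Step 16. [r2c7∈{6}] only 6 remains possible at r2c7. So r2c7=6.
Step 17. [r4c4∈{4}] r4c4's peers cover all but 4, so r4c4=4.
Step 18. [r6c2∈{8}] r6c2 has the single candidate 8, so r6c2=8.
Step 19. [r7c2∈{5}] nothing but 5 survives at r7c2. So r7c2=5.
Step 20. [r3c9∈{2}] r3c9's peers cover all but 2, so r3c9=2.
Step 21. [r4c7∈{9}] nothing but 9 survives at r4c7, so r4c7=9.
Step 22. [r9c1∈{9}] only 9 remains possible at r9c1. So r9c1=9.
Step 23. [r1c5∈{2}] r1c5 is down to just 2, so r1c5=2.
Step 24. [r7c6∈{8}] r7c6's peers cover all but 8, so r7c6=8.
Step 25. [r7c5∈{6}] only 6 remains possible at r7c5 ⇒ r7c5=6.
Step 26. [r6c4∈{1}] r6c4 has the single candidate 1, so r6c4=1.
Step 27. [r4c3∈{3}] nothing but 3 survives at r4c3 ⇒ r4c3=3.
Step 28. [r8c7∈{2}] r8c7 is down to just 2 ⇒ r8c7=2.
Step 29. [r1c4∈{8}] only 8 remains possible at r1c4, so r1c4=8.
Step 30. [r5c8∈{2}] r5c8's peers cover all but 2. So r5c8=2.
Step 31. [r9c5∈{1}] r9c5's peers cover all but 1. So r9c5=1.
Step 32. [r8c4∈{9}] only 9 remains possible at r8c4 ⇒ r8c4=9.
Step 33. [r2c1∈{1}] r2c1 has the single candidate 1 ⇒ r2c1=1.
Step 34. [r9c7∈{3}] only 3 remains possible at r9c7. So r9c7=3.

Answer: 5 9 6 8 2 1 7 4 3 / 1 4 2 7 5 3 6 9 8 / 8 3 7 6 4 9 5 1 2 / 6 7 3 4 8 2 9 5 1 / 4 1 5 3 9 6 8 2 7 / 2 8 9 1 7 5 4 3 6 / 3 5 4 2 6 8 1 7 9 / 7 6 1 9 3 4 2 8 5 / 9 2 8 5 1 7 3 6 4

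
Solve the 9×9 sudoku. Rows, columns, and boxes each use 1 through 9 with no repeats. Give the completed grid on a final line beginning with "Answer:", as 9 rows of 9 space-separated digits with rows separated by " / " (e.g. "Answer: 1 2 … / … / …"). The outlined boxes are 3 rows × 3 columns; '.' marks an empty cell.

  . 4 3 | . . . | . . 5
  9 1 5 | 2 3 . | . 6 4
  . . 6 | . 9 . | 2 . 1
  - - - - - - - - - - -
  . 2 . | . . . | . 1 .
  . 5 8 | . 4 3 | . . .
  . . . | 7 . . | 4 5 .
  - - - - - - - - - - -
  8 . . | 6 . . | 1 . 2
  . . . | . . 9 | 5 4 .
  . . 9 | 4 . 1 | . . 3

Step 1. [r3c1∈{7}] only 7 remains possible at r3c1. So r3c1=7.
Step 2. [r4c7∈{3,6,7,8,9}] 3 has one home in col 7: r4c7 ⇒ r4c7=3.
Step 3. [r8c3∈{1,2,7}] r8c3 is the only open cell in col 3 admitting 2. So r8c3=2.
Step 4. [r9c5∈{2,5,7,8}] row 9 places 2 nowhere but r9c5. So r9c5=2.
Step 5. [r7c2∈{3,7}] r7c2 is the only open cell in row 7 admitting 3 ⇒ r7c2=3.
Step 6. [r8c1∈{1,6}] row 8 places 1 nowhere but r8c1. So r8c1=1.
Step 7. [r5c1∈{6}] r5c1's peers cover all but 6, so r5c1=6.
Step 8. [r9c7∈{6,7,8}] across col 7, 6 lands solely at r9c7. So r9c7=6.
Step 9. [r9c8∈{7,8}] across row 9, 8 lands solely at r9c8. So r9c8=8.
Step 10. [r8c9∈{7}] r8c9 has the single candidate 7, so r8c9=7.
Step 11. [r5c9∈{9}] only 9 remains possible at r5c9. So r5c9=9.
Step 12. [r8c5∈{8}] r8c5's peers cover all but 8, so r8c5=8.
Step 13. [r1c7∈{7,8,9}] 9 has one home in col 7: r1c7. So r1c7=9.
Step 14. [r1c8∈{7}] only 7 remains possible at r1c8, so r1c8=7.
Step 15. [r7c5∈{5,7}] across col 5, 7 lands solely at r7c5 ⇒ r7c5=7.
Step 16. [r4c5∈{5,6}] across col 5, 5 lands solely at r4c5. So r4c5=5.
Step 17. [r6c6∈{2,6,8}] 2 has one home in row 6: r6c6 ⇒ r6c6=2.
Step 18. [r6c9∈{6,8}] row 6 places 8 nowhere but r6c9. So r6c9=8.
Step 19. [r6c5∈{1,6}] row 6 places 6 nowhere but r6c5 ⇒ r6c5=6.
Step 20. [r4c6∈{8}] r4c6's peers cover all but 8, so r4c6=8.
Step 21. [r3c4∈{5,8}] 5 has one home in col 4: r3c4, so r3c4=5.
Step 22. [r1c4∈{1,8}] r1c4 is the only open cell in row 1 admitting 8, so r1c4=8.
Step 23. [r4c3∈{4,7}] row 4 places 7 nowhere but r4c3. So r4c3=7.
Step 24. [r9c2∈{7}] r9c2 is down to just 7. So r9c2=7.
Step 25. [r4c9∈{6}] r4c9 has the single candidate 6, so r4c9=6.
Step 26. [r8c2∈{6}] r8c2's peers cover all but 6, so r8c2=6.
Step 27. [r2c6∈{7}] r2c6 has the single candidate 7, so r2c6=7.
Step 28. [r7c8∈{9}] nothing but 9 survives at r7c8. So r7c8=9.
Step 29. [r1c1∈{2}] nothing but 2 survives at r1c1. So r1c1=2.
Step 30. [r6c2∈{9}] r6c2's peers cover all but 9 ⇒ r6c2=9.
Step 31. [r5c4∈{1}] only 1 remains possible at r5c4, so r5c4=1.
Step 32. [r1c5∈{1}] r1c5's peers cover all but 1 ⇒ r1c5=1.
Step 33. [r4c1∈{4}] r4c1 is down to just 4. So r4c1=4.
Step 34. [r7c6∈{5}] only 5 remains possible at r7c6 ⇒ r7c6=5.
Step 35. [r9c1∈{5}] nothing but 5 survives at r9c1. So r9c1=5.
Step 36. [r5c8∈{2}] r5c8 is down to just 2, so r5c8=2.
Step 37. [r4c4∈{9}] only 9 remains possible at r4c4, so r4c4=9.
Step 38. [r7c3∈{4}] r7c3 is down to just 4, so r7c3=4.
Step 39. [r3c8∈{3}] only 3 remains possible at r3c8 ⇒ r3c8=3.
Step 40. [r3c6∈{4}] r3c6's peers cover all but 4, so r3c6=4.
Step 41. [r1c6∈{6}] r1c6 is down to just 6, so r1c6=6.
Step 42. [r6c1∈{3}] r6c1 has the single candidate 3. So r6c1=3.
Step 43. [r3c2∈{8}] nothing but 8 survives at r3c2 ⇒ r3c2=8.
Step 44. [r6c3∈{1}] r6c3 is down to just 1. So r6c3=1.
Step 45. [r5c7∈{7}] only 7 remains possible at r5c7, so r5c7=7.
Step 46. [r8c4∈{3}] only 3 remains possible at r8c4 ⇒ r8c4=3.
Step 47. [r2c7∈{8}] r2c7's peers cover all but 8, so r2c7=8.

Answer: 2 4 3 8 1 6 9 7 5 / 9 1 5 2 3 7 8 6 4 / 7 8 6 5 9 4 2 3 1 / 4 2 7 9 5 8 3 1 6 / 6 5 8 1 4 3 7 2 9 / 3 9 1 7 6 2 4 5 8 / 8 3 4 6 7 5 1 9 2 / 1 6 2 3 8 9 5 4 7 / 5 7 9 4 2 1 6 8 3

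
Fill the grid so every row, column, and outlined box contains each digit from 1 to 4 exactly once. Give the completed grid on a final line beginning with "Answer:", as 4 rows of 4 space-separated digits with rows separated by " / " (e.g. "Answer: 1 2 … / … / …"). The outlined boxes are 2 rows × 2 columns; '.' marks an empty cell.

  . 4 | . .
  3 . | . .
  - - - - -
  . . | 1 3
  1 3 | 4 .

Step 1. [r2c3∈{2}] r2c3's peers cover all but 2. So r2c3=2.
Step 2. [r2c2∈{1}] nothing but 1 survives at r2c2 ⇒ r2c2=1.
Step 3. [r1c1∈{2}] only 2 remains possible at r1c1. So r1c1=2.
Step 4. [r2c4∈{4}] r2c4 is down to just 4 ⇒ r2c4=4.
Step 5. [r3c1∈{4}] r3c1 is down to just 4. So r3c1=4.
Step 6. [r1c4∈{1}] r1c4's peers cover all but 1, so r1c4=1.
Step 7. [r4c4∈{2}] only 2 remains possible at r4c4, so r4c4=2.
Step 8. [r3c2∈{2}] r3c2 is down to just 2 ⇒ r3c2=2.
Step 9. [r1c3∈{3}] r1c3's peers cover all but 3. So r1c3=3.

Answer: 2 4 3 1 / 3 1 2 4 / 4 2 1 3 / 1 3 4 2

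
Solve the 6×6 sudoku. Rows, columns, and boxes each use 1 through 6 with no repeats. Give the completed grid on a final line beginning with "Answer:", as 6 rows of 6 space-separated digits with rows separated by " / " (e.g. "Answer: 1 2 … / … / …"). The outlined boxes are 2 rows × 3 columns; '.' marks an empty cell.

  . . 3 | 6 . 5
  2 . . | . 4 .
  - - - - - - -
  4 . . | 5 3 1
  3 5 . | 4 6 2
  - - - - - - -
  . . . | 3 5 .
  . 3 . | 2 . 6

Step 1. [r1c1∈{1}] r1c1 is down to just 1 ⇒ r1c1=1.
Step 2. [r5c2∈{1,2,4,6}] 1 has one home in col 2: r5c2. So r5c2=1.
Step 3. [r5c3∈{2,4,6}] in row 5, 2 fits only at r5c3 ⇒ r5c3=2.
Step 4. [r2c2∈{6}] r2c2 has the single candidate 6, so r2c2=6.
Step 5. [r6c3∈{4,5}] r6c3 is the only open cell in row 6 admitting 4, so r6c3=4.
Step 6. [r5c1∈{6}] r5c1 is down to just 6. So r5c1=6.
Step 7. [r6c5∈{1}] r6c5 has the single candidate 1, so r6c5=1.
Step 8. [r2c6∈{3}] r2c6 is down to just 3. So r2c6=3.
Step 9. [r5c6∈{4}] only 4 remains possible at r5c6. So r5c6=4.
Step 10. [r4c3∈{1}] r4c3 has the single candidate 1, so r4c3=1.
Step 11. [r1c5∈{2}] r1c5 is down to just 2. So r1c5=2.
Step 12. [r3c2∈{2}] only 2 remains possible at r3c2, so r3c2=2.
Step 13. [r2c4∈{1}] nothing but 1 survives at r2c4. So r2c4=1.
Step 14. [r1c2∈{4}] r1c2 is down to just 4 ⇒ r1c2=4.
Step 15. [r3c3∈{6}] nothing but 6 survives at r3c3 ⇒ r3c3=6.
Step 16. [r2c3∈{5}] r2c3 is down to just 5 ⇒ r2c3=5.
Step 17. [r6c1∈{5}] nothing but 5 survives at r6c1. So r6c1=5.

Answer: 1 4 3 6 2 5 / 2 6 5 1 4 3 / 4 2 6 5 3 1 / 3 5 1 4 6 2 / 6 1 2 3 5 4 / 5 3 4 2 1 6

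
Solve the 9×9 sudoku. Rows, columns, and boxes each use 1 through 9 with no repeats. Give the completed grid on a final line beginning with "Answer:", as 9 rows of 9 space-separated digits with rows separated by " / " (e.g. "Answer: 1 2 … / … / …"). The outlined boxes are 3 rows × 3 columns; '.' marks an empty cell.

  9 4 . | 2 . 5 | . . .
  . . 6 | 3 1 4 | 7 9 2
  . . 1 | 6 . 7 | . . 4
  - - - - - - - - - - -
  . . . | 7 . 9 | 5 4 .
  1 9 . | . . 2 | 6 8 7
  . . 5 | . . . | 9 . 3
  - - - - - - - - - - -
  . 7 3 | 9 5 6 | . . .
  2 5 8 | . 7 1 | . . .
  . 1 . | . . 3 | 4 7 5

Step 1. [r1c5∈{8}] nothing but 8 survives at r1c5 ⇒ r1c5=8.
Step 2. [r2c2∈{8}] r2c2's peers cover all but 8. So r2c2=8.
Step 3. [r6c8∈{1,2}] across box 6, 2 lands solely at r6c8, so r6c8=2.
Step 4. [r6c2∈{6}] nothing but 6 survives at r6c2, so r6c2=6.
Step 5. [r6c5∈{4}] nothing but 4 survives at r6c5. So r6c5=4.
Step 6. [r8c7∈{3}] only 3 remains possible at r8c7. So r8c7=3.
Step 7. [r1c7∈{1}] r1c7's peers cover all but 1 ⇒ r1c7=1.
Step 8. [r6c6∈{8}] nothing but 8 survives at r6c6. So r6c6=8.
Step 9. [r1c9∈{6}] r1c9's peers cover all but 6, so r1c9=6.
Step 10. [r7c9∈{1,8}] col 9 places 8 nowhere but r7c9. So r7c9=8.
Step 11. [r3c2∈{2,3}] row 3 places 2 nowhere but r3c2 ⇒ r3c2=2.
Step 12. [r3c1∈{3,5}] in box 1, 3 fits only at r3c1. So r3c1=3.
Step 13. [r4c2∈{3}] r4c2 has the single candidate 3. So r4c2=3.
Step 14. [r8c8∈{6}] nothing but 6 survives at r8c8 ⇒ r8c8=6.
Step 15. [r6c4∈{1}] only 1 remains possible at r6c4, so r6c4=1.
Step 16. [r7c1∈{4}] only 4 remains possible at r7c1, so r7c1=4.
Step 17. [r3c5∈{9}] nothing but 9 survives at r3c5, so r3c5=9.
Step 18. [r3c8∈{5}] only 5 remains possible at r3c8, so r3c8=5.
Step 19. [r9c4∈{8}] r9c4's peers cover all but 8. So r9c4=8.
Step 20. [r3c7∈{8}] r3c7 is down to just 8, so r3c7=8.
Step 21. [r7c7∈{2}] r7c7 is down to just 2. So r7c7=2.
Step 22. [r6c1∈{7}] only 7 remains possible at r6c1 ⇒ r6c1=7.
Step 23. [r5c5∈{3}] r5c5 has the single candidate 3, so r5c5=3.
Step 24. [r4c9∈{1}] r4c9 has the single candidate 1 ⇒ r4c9=1.
Step 25. [r4c1∈{8}] r4c1 is down to just 8. So r4c1=8.
Step 26. [r8c9∈{9}] r8c9 is down to just 9. So r8c9=9.
Step 27. [r8c4∈{4}] r8c4 is down to just 4, so r8c4=4.
Step 28. [r9c3∈{9}] only 9 remains possible at r9c3, so r9c3=9.
Step 29. [r4c5∈{6}] nothing but 6 survives at r4c5 ⇒ r4c5=6.
Step 30. [r5c3∈{4}] r5c3's peers cover all but 4 ⇒ r5c3=4.
Step 31. [r2c1∈{5}] r2c1 is down to just 5, so r2c1=5.
Step 32. [r4c3∈{2}] only 2 remains possible at r4c3 ⇒ r4c3=2.
Step 33. [r9c5∈{2}] only 2 remains possible at r9c5. So r9c5=2.
Step 34. [r1c8∈{3}] r1c8's peers cover all but 3, so r1c8=3.
Step 35. [r5c4∈{5}] r5c4 is down to just 5 ⇒ r5c4=5.
Step 36. [r9c1∈{6}] r9c1 has the single candidate 6 ⇒ r9c1=6.
Step 37. [r1c3∈{7}] r1c3 is down to just 7, so r1c3=7.
Step 38. [r7c8∈{1}] r7c8's peers cover all but 1, so r7c8=1.

Answer: 9 4 7 2 8 5 1 3 6 / 5 8 6 3 1 4 7 9 2 / 3 2 1 6 9 7 8 5 4 / 8 3 2 7 6 9 5 4 1 / 1 9 4 5 3 2 6 8 7 / 7 6 5 1 4 8 9 2 3 / 4 7 3 9 5 6 2 1 8 / 2 5 8 4 7 1 3 6 9 / 6 1 9 8 2 3 4 7 5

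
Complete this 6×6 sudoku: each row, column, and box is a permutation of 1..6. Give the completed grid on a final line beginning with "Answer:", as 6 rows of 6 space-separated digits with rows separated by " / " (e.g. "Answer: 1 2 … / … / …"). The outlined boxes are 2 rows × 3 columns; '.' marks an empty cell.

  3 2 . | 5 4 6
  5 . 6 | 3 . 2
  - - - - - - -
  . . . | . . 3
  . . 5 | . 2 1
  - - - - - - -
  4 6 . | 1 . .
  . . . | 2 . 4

Step 1. [r3c3∈{1,2,4}] across col 3, 4 lands solely at r3c3 ⇒ r3c3=4.
Step 2. [r3c4∈{6}] r3c4 is down to just 6. So r3c4=6.
Step 3. [r6c1∈{1}] r6c1 is down to just 1, so r6c1=1.
Step 4. [r6c3∈{3}] r6c3's peers cover all but 3. So r6c3=3.
Step 5. [r5c6∈{5}] r5c6 is down to just 5 ⇒ r5c6=5.
Step 6. [r3c2∈{1}] only 1 remains possible at r3c2, so r3c2=1.
Step 7. [r2c5∈{1}] r2c5 is down to just 1 ⇒ r2c5=1.
Step 8. [r1c3∈{1}] r1c3 has the single candidate 1 ⇒ r1c3=1.
Step 9. [r6c2∈{5}] r6c2's peers cover all but 5 ⇒ r6c2=5.
Step 10. [r4c4∈{4}] r4c4's peers cover all but 4. So r4c4=4.
Step 11. [r3c1∈{2}] r3c1 has the single candidate 2. So r3c1=2.
Step 12. [r4c1∈{6}] nothing but 6 survives at r4c1. So r4c1=6.
Step 13. [r3c5∈{5}] r3c5's peers cover all but 5. So r3c5=5.
Step 14. [r6c5∈{6}] r6c5 is down to just 6. So r6c5=6.
Step 15. [r5c3∈{2}] only 2 remains possible at r5c3. So r5c3=2.
Step 16. [r2c2∈{4}] r2c2 is down to just 4. So r2c2=4.
Step 17. [r4c2∈{3}] only 3 remains possible at r4c2, so r4c2=3.
Step 18. [r5c5∈{3}] only 3 remains possible at r5c5, so r5c5=3.

Answer: 3 2 1 5 4 6 / 5 4 6 3 1 2 / 2 1 4 6 5 3 / 6 3 5 4 2 1 / 4 6 2 1 3 5 / 1 5 3 2 6 4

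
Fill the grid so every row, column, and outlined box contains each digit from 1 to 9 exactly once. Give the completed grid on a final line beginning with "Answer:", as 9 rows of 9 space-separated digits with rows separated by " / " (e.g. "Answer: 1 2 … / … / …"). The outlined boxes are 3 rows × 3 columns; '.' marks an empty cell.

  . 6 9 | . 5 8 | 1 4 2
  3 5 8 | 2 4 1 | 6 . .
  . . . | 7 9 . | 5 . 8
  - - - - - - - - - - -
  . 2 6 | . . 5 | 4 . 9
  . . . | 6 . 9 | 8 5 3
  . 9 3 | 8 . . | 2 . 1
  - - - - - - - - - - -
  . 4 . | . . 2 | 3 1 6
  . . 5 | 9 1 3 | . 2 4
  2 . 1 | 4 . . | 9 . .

Step 1. [r6c5∈{7}] only 7 remains possible at r6c5. So r6c5=7.
Step 2. [r7c3∈{7}] r7c3 is down to just 7. So r7c3=7.
Step 3. [r4c1∈{1,7,8}] 8 has one home in row 4: r4c1, so r4c1=8.
Step 4. [r9c8∈{7,8}] r9c8 is the only open cell in col 8 admitting 8, so r9c8=8.
Step 5. [r5c3∈{4}] r5c3 is down to just 4. So r5c3=4.
Step 6. [r9c6∈{6,7}] 7 has one home in col 6: r9c6. So r9c6=7.
Step 7. [r5c2∈{1,7}] col 2 places 7 nowhere but r5c2 ⇒ r5c2=7.
Step 8. [r4c8∈{7}] r4c8 is down to just 7. So r4c8=7.
Step 9. [r4c5∈{3}] r4c5's peers cover all but 3. So r4c5=3.
Step 10. [r3c1∈{1,4}] across row 3, 4 lands solely at r3c1. So r3c1=4.
Step 11. [r2c9∈{7}] r2c9 has the single candidate 7, so r2c9=7.
Step 12. [r9c5∈{6}] r9c5 has the single candidate 6. So r9c5=6.
Step 13. [r1c1∈{7}] r1c1's peers cover all but 7. So r1c1=7.
Step 14. [r7c4∈{5}] only 5 remains possible at r7c4, so r7c4=5.
Step 15. [r5c1∈{1}] nothing but 1 survives at r5c1, so r5c1=1.
Step 16. [r3c3∈{2}] r3c3 is down to just 2 ⇒ r3c3=2.
Step 17. [r8c2∈{8}] nothing but 8 survives at r8c2 ⇒ r8c2=8.
Step 18. [r7c5∈{8}] r7c5's peers cover all but 8. So r7c5=8.
Step 19. [r3c6∈{6}] only 6 remains possible at r3c6, so r3c6=6.
Step 20. [r4c4∈{1}] r4c4 has the single candidate 1, so r4c4=1.
Step 21. [r7c1∈{9}] only 9 remains possible at r7c1. So r7c1=9.
Step 22. [r9c9∈{5}] r9c9 is down to just 5. So r9c9=5.
Step 23. [r6c1∈{5}] nothing but 5 survives at r6c1. So r6c1=5.
Step 24. [r5c5∈{2}] nothing but 2 survives at r5c5, so r5c5=2.
Step 25. [r6c6∈{4}] r6c6's peers cover all but 4. So r6c6=4.
Step 26. [r1c4∈{3}] nothing but 3 survives at r1c4. So r1c4=3.
Step 27. [r6c8∈{6}] r6c8 has the single candidate 6. So r6c8=6.
Step 28. [r8c1∈{6}] nothing but 6 survives at r8c1, so r8c1=6.
Step 29. [r9c2∈{3}] r9c2 has the single candidate 3, so r9c2=3.
Step 30. [r8c7∈{7}] nothing but 7 survives at r8c7. So r8c7=7.
Step 31. [r3c2∈{1}] r3c2's peers cover all but 1, so r3c2=1.
Step 32. [r3c8∈{3}] only 3 remains possible at r3c8. So r3c8=3.
Step 33. [r2c8∈{9}] r2c8's peers cover all but 9. So r2c8=9.

Answer: 7 6 9 3 5 8 1 4 2 / 3 5 8 2 4 1 6 9 7 / 4 1 2 7 9 6 5 3 8 / 8 2 6 1 3 5 4 7 9 / 1 7 4 6 2 9 8 5 3 / 5 9 3 8 7 4 2 6 1 / 9 4 7 5 8 2 3 1 6 / 6 8 5 9 1 3 7 2 4 / 2 3 1 4 6 7 9 8 5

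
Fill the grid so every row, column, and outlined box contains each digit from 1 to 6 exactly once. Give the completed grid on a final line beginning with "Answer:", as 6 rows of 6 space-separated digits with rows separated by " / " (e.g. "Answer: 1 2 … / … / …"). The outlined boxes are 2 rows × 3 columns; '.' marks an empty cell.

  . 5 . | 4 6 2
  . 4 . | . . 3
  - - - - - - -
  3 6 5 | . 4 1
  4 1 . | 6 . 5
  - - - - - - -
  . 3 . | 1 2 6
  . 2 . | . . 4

Step 1. [r1c1∈{1}] nothing but 1 survives at r1c1 ⇒ r1c1=1.
Step 2. [r6c4∈{3,5}] in col 4, 3 fits only at r6c4. So r6c4=3.
Step 3. [r6c5∈{5}] r6c5 is down to just 5. So r6c5=5.
Step 4. [r2c1∈{2,6}] r2c1 is the only open cell in col 1 admitting 2. So r2c1=2.
Step 5. [r2c3∈{6}] nothing but 6 survives at r2c3 ⇒ r2c3=6.
Step 6. [r4c3∈{2}] r4c3 is down to just 2 ⇒ r4c3=2.
Step 7. [r4c5∈{3}] r4c5's peers cover all but 3, so r4c5=3.
Step 8. [r5c1∈{5}] nothing but 5 survives at r5c1 ⇒ r5c1=5.
Step 9. [r5c3∈{4}] only 4 remains possible at r5c3, so r5c3=4.
Step 10. [r2c4∈{5}] r2c4 has the single candidate 5, so r2c4=5.
Step 11. [r2c5∈{1}] r2c5 has the single candidate 1. So r2c5=1.
Step 12. [r1c3∈{3}] nothing but 3 survives at r1c3, so r1c3=3.
Step 13. [r6c3∈{1}] r6c3's peers cover all but 1. So r6c3=1.
Step 14. [r3c4∈{2}] r3c4's peers cover all but 2. So r3c4=2.
Step 15. [r6c1∈{6}] r6c1's peers cover all but 6 ⇒ r6c1=6.

Answer: 1 5 3 4 6 2 / 2 4 6 5 1 3 / 3 6 5 2 4 1 / 4 1 2 6 3 5 / 5 3 4 1 2 6 / 6 2 1 3 5 4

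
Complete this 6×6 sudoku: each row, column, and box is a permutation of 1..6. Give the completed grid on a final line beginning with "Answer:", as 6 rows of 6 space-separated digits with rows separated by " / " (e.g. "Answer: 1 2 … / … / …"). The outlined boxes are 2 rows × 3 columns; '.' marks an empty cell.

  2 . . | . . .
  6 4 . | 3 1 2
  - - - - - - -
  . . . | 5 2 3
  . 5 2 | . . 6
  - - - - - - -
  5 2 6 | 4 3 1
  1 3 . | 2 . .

Step 1. [r1c3∈{1,3,5}] in row 1, 3 fits only at r1c3. So r1c3=3.
Step 2. [r6c6∈{5}] r6c6 has the single candidate 5. So r6c6=5.
Step 3. [r4c5∈{4}] only 4 remains possible at r4c5, so r4c5=4.
Step 4. [r3c3∈{1,4}] col 3 places 1 nowhere but r3c3 ⇒ r3c3=1.
Step 5. [r1c5∈{5,6}] in row 1, 5 fits only at r1c5 ⇒ r1c5=5.
Step 6. [r6c3∈{4}] nothing but 4 survives at r6c3, so r6c3=4.
Step 7. [r1c2∈{1}] only 1 remains possible at r1c2, so r1c2=1.
Step 8. [r4c1∈{3}] r4c1 is down to just 3. So r4c1=3.
Step 9. [r2c3∈{5}] only 5 remains possible at r2c3. So r2c3=5.
Step 10. [r3c1∈{4}] only 4 remains possible at r3c1, so r3c1=4.
Step 11. [r1c6∈{4}] only 4 remains possible at r1c6. So r1c6=4.
Step 12. [r6c5∈{6}] only 6 remains possible at r6c5 ⇒ r6c5=6.
Step 13. [r3c2∈{6}] r3c2 has the single candidate 6, so r3c2=6.
Step 14. [r1c4∈{6}] r1c4 is down to just 6 ⇒ r1c4=6.
Step 15. [r4c4∈{1}] nothing but 1 survives at r4c4, so r4c4=1.

Answer: 2 1 3 6 5 4 / 6 4 5 3 1 2 / 4 6 1 5 2 3 / 3 5 2 1 4 6 / 5 2 6 4 3 1 / 1 3 4 2 6 5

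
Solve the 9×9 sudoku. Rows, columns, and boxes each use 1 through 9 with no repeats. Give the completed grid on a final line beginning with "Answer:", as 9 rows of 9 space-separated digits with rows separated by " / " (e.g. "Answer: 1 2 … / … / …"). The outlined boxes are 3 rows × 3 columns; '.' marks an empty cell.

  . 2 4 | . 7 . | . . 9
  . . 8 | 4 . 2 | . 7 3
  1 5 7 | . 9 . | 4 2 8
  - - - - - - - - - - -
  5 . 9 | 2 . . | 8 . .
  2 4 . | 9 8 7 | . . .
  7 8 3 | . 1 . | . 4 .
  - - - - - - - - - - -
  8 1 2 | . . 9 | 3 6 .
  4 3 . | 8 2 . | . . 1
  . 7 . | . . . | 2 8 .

Step 1. [r4c2∈{6}] r4c2 is down to just 6 ⇒ r4c2=6.
Step 2. [r2c7∈{1,5,6}] 1 has one home in row 2: r2c7, so r2c7=1.
Step 3. [r1c7∈{5,6}] in box 3, 6 fits only at r1c7. So r1c7=6.
Step 4. [r5c7∈{5}] only 5 remains possible at r5c7. So r5c7=5.
Step 5. [r2c5∈{5,6}] r2c5 is the only open cell in row 2 admitting 5, so r2c5=5.
Step 6. [r9c5∈{3,4,6}] r9c5 is the only open cell in col 5 admitting 6, so r9c5=6.
Step 7. [r8c6∈{5}] r8c6 is down to just 5 ⇒ r8c6=5.
Step 8. [r4c5∈{3,4}] 3 has one home in col 5: r4c5, so r4c5=3.
Step 9. [r6c6∈{6}] r6c6 has the single candidate 6. So r6c6=6.
Step 10. [r3c6∈{3}] r3c6's peers cover all but 3, so r3c6=3.
Step 11. [r7c9∈{4,5,7}] row 7 places 5 nowhere but r7c9 ⇒ r7c9=5.
Step 12. [r1c4∈{1}] r1c4 has the single candidate 1 ⇒ r1c4=1.
Step 13. [r5c8∈{1,3}] in row 5, 3 fits only at r5c8 ⇒ r5c8=3.
Step 14. [r2c1∈{6,9}] row 2 places 6 nowhere but r2c1, so r2c1=6.
Step 15. [r6c7∈{9}] r6c7 is down to just 9. So r6c7=9.
Step 16. [r9c6∈{1,4}] row 9 places 1 nowhere but r9c6 ⇒ r9c6=1.
Step 17. [r9c1∈{9}] only 9 remains possible at r9c1. So r9c1=9.
Step 18. [r7c4∈{7}] nothing but 7 survives at r7c4, so r7c4=7.
Step 19. [r3c4∈{6}] nothing but 6 survives at r3c4 ⇒ r3c4=6.
Step 20. [r8c3∈{6}] r8c3 has the single candidate 6. So r8c3=6.
Step 21. [r5c3∈{1}] nothing but 1 survives at r5c3. So r5c3=1.
Step 22. [r7c5∈{4}] only 4 remains possible at r7c5, so r7c5=4.
Step 23. [r8c7∈{7}] r8c7 is down to just 7, so r8c7=7.
Step 24. [r1c1∈{3}] r1c1 is down to just 3 ⇒ r1c1=3.
Step 25. [r9c3∈{5}] r9c3 is down to just 5. So r9c3=5.
Step 26. [r6c4∈{5}] only 5 remains possible at r6c4 ⇒ r6c4=5.
Step 27. [r2c2∈{9}] r2c2 has the single candidate 9 ⇒ r2c2=9.
Step 28. [r8c8∈{9}] nothing but 9 survives at r8c8 ⇒ r8c8=9.
Step 29. [r4c8∈{1}] r4c8's peers cover all but 1. So r4c8=1.
Step 30. [r1c6∈{8}] r1c6 has the single candidate 8, so r1c6=8.
Step 31. [r4c6∈{4}] nothing but 4 survives at r4c6, so r4c6=4.
Step 32. [r5c9∈{6}] r5c9 has the single candidate 6 ⇒ r5c9=6.
Step 33. [r4c9∈{7}] only 7 remains possible at r4c9 ⇒ r4c9=7.
Step 34. [r6c9∈{2}] r6c9 has the single candidate 2, so r6c9=2.
Step 35. [r9c9∈{4}] r9c9's peers cover all but 4, so r9c9=4.
Step 36. [r9c4∈{3}] r9c4's peers cover all but 3, so r9c4=3.
Step 37. [r1c8∈{5}] r1c8's peers cover all but 5. So r1c8=5.

Answer: 3 2 4 1 7 8 6 5 9 / 6 9 8 4 5 2 1 7 3 / 1 5 7 6 9 3 4 2 8 / 5 6 9 2 3 4 8 1 7 / 2 4 1 9 8 7 5 3 6 / 7 8 3 5 1 6 9 4 2 / 8 1 2 7 4 9 3 6 5 / 4 3 6 8 2 5 7 9 1 / 9 7 5 3 6 1 2 8 4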